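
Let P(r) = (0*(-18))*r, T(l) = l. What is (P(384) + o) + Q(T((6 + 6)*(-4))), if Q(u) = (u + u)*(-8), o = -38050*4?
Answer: -151432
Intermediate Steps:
o = -152200
P(r) = 0 (P(r) = 0*r = 0)
Q(u) = -16*u (Q(u) = (2*u)*(-8) = -16*u)
(P(384) + o) + Q(T((6 + 6)*(-4))) = (0 - 152200) - 16*(6 + 6)*(-4) = -152200 - 192*(-4) = -152200 - 16*(-48) = -152200 + 768 = -151432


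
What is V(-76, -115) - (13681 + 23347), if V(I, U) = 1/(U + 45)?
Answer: -2591961/70 ≈ -37028.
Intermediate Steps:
V(I, U) = 1/(45 + U)
V(-76, -115) - (13681 + 23347) = 1/(45 - 115) - (13681 + 23347) = 1/(-70) - 1*37028 = -1/70 - 37028 = -2591961/70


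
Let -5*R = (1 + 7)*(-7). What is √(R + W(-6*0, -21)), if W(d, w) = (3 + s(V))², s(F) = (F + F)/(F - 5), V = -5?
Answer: 2*√170/5 ≈ 5.2154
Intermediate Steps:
s(F) = 2*F/(-5 + F) (s(F) = (2*F)/(-5 + F) = 2*F/(-5 + F))
W(d, w) = 16 (W(d, w) = (3 + 2*(-5)/(-5 - 5))² = (3 + 2*(-5)/(-10))² = (3 + 2*(-5)*(-⅒))² = (3 + 1)² = 4² = 16)
R = 56/5 (R = -(1 + 7)*(-7)/5 = -8*(-7)/5 = -⅕*(-56) = 56/5 ≈ 11.200)
√(R + W(-6*0, -21)) = √(56/5 + 16) = √(136/5) = 2*√170/5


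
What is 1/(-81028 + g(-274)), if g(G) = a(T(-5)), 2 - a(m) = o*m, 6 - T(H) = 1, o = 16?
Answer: -1/81106 ≈ -1.2330e-5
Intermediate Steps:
T(H) = 5 (T(H) = 6 - 1*1 = 6 - 1 = 5)
a(m) = 2 - 16*m
g(G) = -78 (g(G) = 2 - 16*5 = 2 - 80 = -78)
1/(-81028 + g(-274)) = 1/(-81028 - 78) = 1/(-81106) = -1/81106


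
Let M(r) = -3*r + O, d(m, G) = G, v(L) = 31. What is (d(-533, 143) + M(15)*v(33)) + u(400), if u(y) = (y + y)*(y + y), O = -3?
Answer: 638655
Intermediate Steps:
M(r) = -3 - 3*r (M(r) = -3*r - 3 = -3 - 3*r)
u(y) = 4*y² (u(y) = (2*y)*(2*y) = 4*y²)
(d(-533, 143) + M(15)*v(33)) + u(400) = (143 + (-3 - 3*15)*31) + 4*400² = (143 + (-3 - 45)*31) + 4*160000 = (143 - 48*31) + 640000 = (143 - 1488) + 640000 = -1345 + 640000 = 638655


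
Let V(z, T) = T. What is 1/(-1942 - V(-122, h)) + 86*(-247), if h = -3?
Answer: -41188239/1939 ≈ -21242.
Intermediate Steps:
1/(-1942 - V(-122, h)) + 86*(-247) = 1/(-1942 - 1*(-3)) + 86*(-247) = 1/(-1942 + 3) - 21242 = 1/(-1939) - 21242 = -1/1939 - 21242 = -41188239/1939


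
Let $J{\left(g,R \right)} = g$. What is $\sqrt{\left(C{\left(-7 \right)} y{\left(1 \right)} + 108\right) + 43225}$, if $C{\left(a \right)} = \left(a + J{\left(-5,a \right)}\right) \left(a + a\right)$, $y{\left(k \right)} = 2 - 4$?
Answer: $\sqrt{42997} \approx 207.36$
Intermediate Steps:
$y{\left(k \right)} = -2$ ($y{\left(k \right)} = 2 - 4 = -2$)
$C{\left(a \right)} = 2 a \left(-5 + a\right)$ ($C{\left(a \right)} = \left(a - 5\right) \left(a + a\right) = \left(-5 + a\right) 2 a = 2 a \left(-5 + a\right)$)
$\sqrt{\left(C{\left(-7 \right)} y{\left(1 \right)} + 108\right) + 43225} = \sqrt{\left(2 \left(-7\right) \left(-5 - 7\right) \left(-2\right) + 108\right) + 43225} = \sqrt{\left(2 \left(-7\right) \left(-12\right) \left(-2\right) + 108\right) + 43225} = \sqrt{\left(168 \left(-2\right) + 108\right) + 43225} = \sqrt{\left(-336 + 108\right) + 43225} = \sqrt{-228 + 43225} = \sqrt{42997}$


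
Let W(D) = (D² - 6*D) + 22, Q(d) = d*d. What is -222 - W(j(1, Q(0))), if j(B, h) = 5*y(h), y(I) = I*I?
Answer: -244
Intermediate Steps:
y(I) = I²
Q(d) = d²
j(B, h) = 5*h²
W(D) = 22 + D² - 6*D
-222 - W(j(1, Q(0))) = -222 - (22 + (5*(0²)²)² - 30*(0²)²) = -222 - (22 + (5*0²)² - 30*0²) = -222 - (22 + (5*0)² - 30*0) = -222 - (22 + 0² - 6*0) = -222 - (22 + 0 + 0) = -222 - 1*22 = -222 - 22 = -244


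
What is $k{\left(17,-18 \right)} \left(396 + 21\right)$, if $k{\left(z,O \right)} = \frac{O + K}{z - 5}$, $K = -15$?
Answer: $- \frac{4587}{4} \approx -1146.8$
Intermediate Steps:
$k{\left(z,O \right)} = \frac{-15 + O}{-5 + z}$ ($k{\left(z,O \right)} = \frac{O - 15}{z - 5} = \frac{-15 + O}{-5 + z}$)
$k{\left(17,-18 \right)} \left(396 + 21\right) = \frac{-15 - 18}{-5 + 17} \left(396 + 21\right) = \frac{1}{12} \left(-33\right) 417 = \left(- \frac{11}{4}\right) 417 = - \frac{4587}{4}$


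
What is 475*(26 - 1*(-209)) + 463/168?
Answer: 18753463/168 ≈ 1.1163e+5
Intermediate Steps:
475*(26 - 1*(-209)) + 463/168 = 475*(26 + 209) + 463*(1/168) = 475*235 + 463/168 = 111625 + 463/168 = 18753463/168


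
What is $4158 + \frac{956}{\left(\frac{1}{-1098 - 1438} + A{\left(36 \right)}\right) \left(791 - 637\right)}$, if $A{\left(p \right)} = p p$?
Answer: $\frac{1052276396938}{253072435} \approx 4158.0$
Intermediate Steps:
$A{\left(p \right)} = p^{2}$
$4158 + \frac{956}{\left(\frac{1}{-1098 - 1438} + A{\left(36 \right)}\right) \left(791 - 637\right)} = 4158 + \frac{956}{\left(\frac{1}{-1098 - 1438} + 36^{2}\right) \left(791 - 637\right)} = 4158 + \frac{956}{\left(\frac{1}{-2536} + 1296\right) 154} = 4158 + \frac{956}{\left(- \frac{1}{2536} + 1296\right) 154} = 4158 + \frac{956}{\frac{3286655}{2536} \cdot 154} = 4158 + \frac{956}{\frac{253072435}{1268}} = 4158 + 956 \cdot \frac{1268}{253072435} = 4158 + \frac{1212208}{253072435} = \frac{1052276396938}{253072435}$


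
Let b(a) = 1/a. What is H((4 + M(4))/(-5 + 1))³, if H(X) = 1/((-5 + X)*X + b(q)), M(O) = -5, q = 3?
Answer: -110592/68921 ≈ -1.6046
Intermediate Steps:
H(X) = 1/(⅓ + X*(-5 + X)) (H(X) = 1/((-5 + X)*X + 1/3) = 1/(X*(-5 + X) + ⅓) = 1/(⅓ + X*(-5 + X)))
H((4 + M(4))/(-5 + 1))³ = (3/(1 - 15*(4 - 5)/(-5 + 1) + 3*((4 - 5)/(-5 + 1))²))³ = (3/(1 - (-15)/(-4) + 3*(-1/(-4))²))³ = (3/(1 - (-15)*(-1)/4 + 3*(-1*(-¼))²))³ = (3/(1 - 15*¼ + 3*(¼)²))³ = (3/(1 - 15/4 + 3*(1/16)))³ = (3/(1 - 15/4 + 3/16))³ = (3/(-41/16))³ = (3*(-16/41))³ = (-48/41)³ = -110592/68921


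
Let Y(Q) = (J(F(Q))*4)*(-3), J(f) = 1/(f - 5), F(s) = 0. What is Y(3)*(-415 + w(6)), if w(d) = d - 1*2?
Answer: -4932/5 ≈ -986.40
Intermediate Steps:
w(d) = -2 + d (w(d) = d - 2 = -2 + d)
J(f) = 1/(-5 + f)
Y(Q) = 12/5 (Y(Q) = (4/(-5 + 0))*(-3) = (4/(-5))*(-3) = -⅕*4*(-3) = -⅘*(-3) = 12/5)
Y(3)*(-415 + w(6)) = 12*(-415 + (-2 + 6))/5 = 12*(-415 + 4)/5 = (12/5)*(-411) = -4932/5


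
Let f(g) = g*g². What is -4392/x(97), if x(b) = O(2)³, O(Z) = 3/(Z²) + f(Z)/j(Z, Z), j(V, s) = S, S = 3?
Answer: -7589376/68921 ≈ -110.12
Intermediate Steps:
j(V, s) = 3
f(g) = g³
O(Z) = 3/Z² + Z³/3 (O(Z) = 3/(Z²) + Z³/3 = 3/Z² + Z³*(⅓) = 3/Z² + Z³/3)
x(b) = 68921/1728 (x(b) = ((⅓)*(9 + 2⁵)/2²)³ = ((⅓)*(¼)*(9 + 32))³ = ((⅓)*(¼)*41)³ = (41/12)³ = 68921/1728)
-4392/x(97) = -4392/68921/1728 = -4392*1728/68921 = -7589376/68921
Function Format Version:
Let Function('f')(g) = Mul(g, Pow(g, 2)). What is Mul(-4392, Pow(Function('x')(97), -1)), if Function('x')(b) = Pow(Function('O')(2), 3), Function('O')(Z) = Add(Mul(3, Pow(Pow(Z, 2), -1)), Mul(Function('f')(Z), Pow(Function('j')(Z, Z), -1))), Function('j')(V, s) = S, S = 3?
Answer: Rational(-7589376, 68921) ≈ -110.12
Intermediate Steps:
Function('j')(V, s) = 3
Function('f')(g) = Pow(g, 3)
Function('O')(Z) = Add(Mul(3, Pow(Z, -2)), Mul(Rational(1, 3), Pow(Z, 3))) (Function('O')(Z) = Add(Mul(3, Pow(Pow(Z, 2), -1)), Mul(Pow(Z, 3), Pow(3, -1))) = Add(Mul(3, Pow(Z, -2)), Mul(Pow(Z, 3), Rational(1, 3))) = Add(Mul(3, Pow(Z, -2)), Mul(Rational(1, 3), Pow(Z, 3))))
Function('x')(b) = Rational(68921, 1728) (Function('x')(b) = Pow(Mul(Rational(1, 3), Pow(2, -2), Add(9, Pow(2, 5))), 3) = Pow(Mul(Rational(1, 3), Rational(1, 4), Add(9, 32)), 3) = Pow(Mul(Rational(1, 3), Rational(1, 4), 41), 3) = Pow(Rational(41, 12), 3) = Rational(68921, 1728))
Mul(-4392, Pow(Function('x')(97), -1)) = Mul(-4392, Pow(Rational(68921, 1728), -1)) = Mul(-4392, Rational(1728, 68921)) = Rational(-7589376, 68921)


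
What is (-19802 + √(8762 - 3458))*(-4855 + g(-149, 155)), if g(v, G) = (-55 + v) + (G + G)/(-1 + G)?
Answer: 7710661176/77 - 778776*√1326/77 ≈ 9.9770e+7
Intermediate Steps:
g(v, G) = -55 + v + 2*G/(-1 + G) (g(v, G) = (-55 + v) + (2*G)/(-1 + G) = (-55 + v) + 2*G/(-1 + G) = -55 + v + 2*G/(-1 + G))
(-19802 + √(8762 - 3458))*(-4855 + g(-149, 155)) = (-19802 + √(8762 - 3458))*(-4855 + (55 - 1*(-149) - 53*155 + 155*(-149))/(-1 + 155)) = (-19802 + √5304)*(-4855 + (55 + 149 - 8215 - 23095)/154) = (-19802 + 2*√1326)*(-4855 + (1/154)*(-31106)) = (-19802 + 2*√1326)*(-4855 - 15553/77) = (-19802 + 2*√1326)*(-389388/77) = 7710661176/77 - 778776*√1326/77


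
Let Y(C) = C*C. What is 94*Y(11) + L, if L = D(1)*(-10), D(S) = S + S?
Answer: 11354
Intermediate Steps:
D(S) = 2*S
Y(C) = C²
L = -20 (L = (2*1)*(-10) = 2*(-10) = -20)
94*Y(11) + L = 94*11² - 20 = 94*121 - 20 = 11374 - 20 = 11354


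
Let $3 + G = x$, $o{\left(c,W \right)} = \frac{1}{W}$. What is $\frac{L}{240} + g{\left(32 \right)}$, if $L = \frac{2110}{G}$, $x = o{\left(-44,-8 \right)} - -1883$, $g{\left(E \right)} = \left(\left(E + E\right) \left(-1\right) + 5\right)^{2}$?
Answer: $\frac{157052488}{45117} \approx 3481.0$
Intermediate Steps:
$g{\left(E \right)} = \left(5 - 2 E\right)^{2}$ ($g{\left(E \right)} = \left(2 E \left(-1\right) + 5\right)^{2} = \left(- 2 E + 5\right)^{2} = \left(5 - 2 E\right)^{2}$)
$x = \frac{15063}{8}$ ($x = \frac{1}{-8} - -1883 = - \frac{1}{8} + 1883 = \frac{15063}{8} \approx 1882.9$)
$G = \frac{15039}{8}$ ($G = -3 + \frac{15063}{8} = \frac{15039}{8} \approx 1879.9$)
$L = \frac{16880}{15039}$ ($L = \frac{2110}{\frac{15039}{8}} = 2110 \cdot \frac{8}{15039} = \frac{16880}{15039} \approx 1.1224$)
$\frac{L}{240} + g{\left(32 \right)} = \frac{16880}{15039 \cdot 240} + \left(-5 + 2 \cdot 32\right)^{2} = \frac{16880}{15039} \cdot \frac{1}{240} + \left(-5 + 64\right)^{2} = \frac{211}{45117} + 59^{2} = \frac{211}{45117} + 3481 = \frac{157052488}{45117}$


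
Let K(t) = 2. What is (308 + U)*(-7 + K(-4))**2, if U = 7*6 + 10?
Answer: 9000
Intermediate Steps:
U = 52 (U = 42 + 10 = 52)
(308 + U)*(-7 + K(-4))**2 = (308 + 52)*(-7 + 2)**2 = 360*(-5)**2 = 360*25 = 9000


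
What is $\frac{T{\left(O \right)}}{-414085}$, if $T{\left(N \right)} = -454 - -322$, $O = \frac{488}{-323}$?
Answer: $\frac{132}{414085} \approx 0.00031877$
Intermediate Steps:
$O = - \frac{488}{323}$ ($O = 488 \left(- \frac{1}{323}\right) = - \frac{488}{323} \approx -1.5108$)
$T{\left(N \right)} = -132$ ($T{\left(N \right)} = -454 + 322 = -132$)
$\frac{T{\left(O \right)}}{-414085} = - \frac{132}{-414085} = \left(-132\right) \left(- \frac{1}{414085}\right) = \frac{132}{414085}$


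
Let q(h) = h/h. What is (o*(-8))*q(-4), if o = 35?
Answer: -280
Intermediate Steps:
q(h) = 1
(o*(-8))*q(-4) = (35*(-8))*1 = -280*1 = -280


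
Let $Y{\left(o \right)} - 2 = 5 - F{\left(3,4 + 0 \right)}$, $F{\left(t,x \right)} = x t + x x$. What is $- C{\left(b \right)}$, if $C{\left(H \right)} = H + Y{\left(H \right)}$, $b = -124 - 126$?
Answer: $271$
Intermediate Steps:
$F{\left(t,x \right)} = x^{2} + t x$ ($F{\left(t,x \right)} = t x + x^{2} = x^{2} + t x$)
$Y{\left(o \right)} = -21$ ($Y{\left(o \right)} = 2 + \left(5 - \left(4 + 0\right) \left(3 + \left(4 + 0\right)\right)\right) = 2 + \left(5 - 4 \left(3 + 4\right)\right) = 2 + \left(5 - 4 \cdot 7\right) = 2 + \left(5 - 28\right) = 2 - 23 = -21$)
$b = -250$
$C{\left(H \right)} = -21 + H$ ($C{\left(H \right)} = H - 21 = -21 + H$)
$- C{\left(b \right)} = - (-21 - 250) = \left(-1\right) \left(-271\right) = 271$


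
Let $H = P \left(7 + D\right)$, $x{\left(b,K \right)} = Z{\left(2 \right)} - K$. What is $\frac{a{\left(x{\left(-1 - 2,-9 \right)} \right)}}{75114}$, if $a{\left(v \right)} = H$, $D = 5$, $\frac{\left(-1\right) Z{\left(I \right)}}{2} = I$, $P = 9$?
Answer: $\frac{2}{1391} \approx 0.0014378$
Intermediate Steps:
$Z{\left(I \right)} = - 2 I$
$x{\left(b,K \right)} = -4 - K$ ($x{\left(b,K \right)} = \left(-2\right) 2 - K = -4 - K$)
$H = 108$ ($H = 9 \left(7 + 5\right) = 9 \cdot 12 = 108$)
$a{\left(v \right)} = 108$
$\frac{a{\left(x{\left(-1 - 2,-9 \right)} \right)}}{75114} = \frac{108}{75114} = 108 \cdot \frac{1}{75114} = \frac{2}{1391}$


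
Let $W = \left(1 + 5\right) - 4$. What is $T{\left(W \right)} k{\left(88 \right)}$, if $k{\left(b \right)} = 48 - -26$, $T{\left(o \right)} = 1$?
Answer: $74$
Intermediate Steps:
$W = 2$ ($W = 6 - 4 = 2$)
$k{\left(b \right)} = 74$ ($k{\left(b \right)} = 48 + 26 = 74$)
$T{\left(W \right)} k{\left(88 \right)} = 1 \cdot 74 = 74$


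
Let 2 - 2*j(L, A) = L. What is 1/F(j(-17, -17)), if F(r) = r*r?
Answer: 4/361 ≈ 0.011080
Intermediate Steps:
j(L, A) = 1 - L/2
F(r) = r²
1/F(j(-17, -17)) = 1/((1 - ½*(-17))²) = 1/((1 + 17/2)²) = 1/((19/2)²) = 1/(361/4) = 4/361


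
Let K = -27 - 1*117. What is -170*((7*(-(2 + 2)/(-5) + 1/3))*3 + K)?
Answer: 20434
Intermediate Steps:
K = -144 (K = -27 - 117 = -144)
-170*((7*(-(2 + 2)/(-5) + 1/3))*3 + K) = -170*((7*(-(2 + 2)/(-5) + 1/3))*3 - 144) = -170*((7*(-1*4*(-1/5) + 1*(1/3)))*3 - 144) = -170*((7*(-4*(-1/5) + 1/3))*3 - 144) = -170*((7*(4/5 + 1/3))*3 - 144) = -170*((7*(17/15))*3 - 144) = -170*((119/15)*3 - 144) = -170*(119/5 - 144) = -170*(-601/5) = 20434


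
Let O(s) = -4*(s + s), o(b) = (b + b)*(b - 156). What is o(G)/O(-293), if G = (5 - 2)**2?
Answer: -1323/1172 ≈ -1.1288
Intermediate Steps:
G = 9 (G = 3**2 = 9)
o(b) = 2*b*(-156 + b) (o(b) = (2*b)*(-156 + b) = 2*b*(-156 + b))
O(s) = -8*s
o(G)/O(-293) = (2*9*(-156 + 9))/((-8*(-293))) = (2*9*(-147))/2344 = -2646*1/2344 = -1323/1172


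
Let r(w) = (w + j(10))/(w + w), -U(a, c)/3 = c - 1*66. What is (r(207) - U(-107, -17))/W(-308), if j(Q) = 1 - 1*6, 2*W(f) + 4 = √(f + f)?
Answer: 51442/16353 + 25721*I*√154/16353 ≈ 3.1457 + 19.519*I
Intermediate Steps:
U(a, c) = 198 - 3*c (U(a, c) = -3*(c - 1*66) = -3*(c - 66) = -3*(-66 + c) = 198 - 3*c)
W(f) = -2 + √2*√f/2 (W(f) = -2 + √(f + f)/2 = -2 + √(2*f)/2 = -2 + (√2*√f)/2 = -2 + √2*√f/2)
j(Q) = -5 (j(Q) = 1 - 6 = -5)
r(w) = (-5 + w)/(2*w) (r(w) = (w - 5)/(w + w) = (-5 + w)/((2*w)) = (-5 + w)*(1/(2*w)) = (-5 + w)/(2*w))
(r(207) - U(-107, -17))/W(-308) = ((½)*(-5 + 207)/207 - (198 - 3*(-17)))/(-2 + √2*√(-308)/2) = ((½)*(1/207)*202 - (198 + 51))/(-2 + √2*(2*I*√77)/2) = (101/207 - 1*249)/(-2 + I*√154) = (101/207 - 249)/(-2 + I*√154) = -51442/(207*(-2 + I*√154))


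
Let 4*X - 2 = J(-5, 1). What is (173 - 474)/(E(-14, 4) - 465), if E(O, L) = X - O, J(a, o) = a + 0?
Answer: 1204/1807 ≈ 0.66630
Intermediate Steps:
J(a, o) = a
X = -¾ (X = ½ + (¼)*(-5) = ½ - 5/4 = -¾ ≈ -0.75000)
E(O, L) = -¾ - O
(173 - 474)/(E(-14, 4) - 465) = (173 - 474)/((-¾ - 1*(-14)) - 465) = -301/((-¾ + 14) - 465) = -301/(53/4 - 465) = -301/(-1807/4) = -301*(-4/1807) = 1204/1807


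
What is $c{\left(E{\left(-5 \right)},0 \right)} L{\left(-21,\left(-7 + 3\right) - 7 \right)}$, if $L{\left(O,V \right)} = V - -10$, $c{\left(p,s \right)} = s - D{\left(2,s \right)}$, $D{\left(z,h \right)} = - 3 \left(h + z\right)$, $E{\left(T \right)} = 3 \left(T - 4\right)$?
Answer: $-6$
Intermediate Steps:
$E{\left(T \right)} = -12 + 3 T$ ($E{\left(T \right)} = 3 \left(-4 + T\right) = -12 + 3 T$)
$D{\left(z,h \right)} = - 3 h - 3 z$
$c{\left(p,s \right)} = 6 + 4 s$ ($c{\left(p,s \right)} = s - \left(- 3 s - 6\right) = s - \left(-6 - 3 s\right) = s + \left(6 + 3 s\right) = 6 + 4 s$)
$L{\left(O,V \right)} = 10 + V$ ($L{\left(O,V \right)} = V + 10 = 10 + V$)
$c{\left(E{\left(-5 \right)},0 \right)} L{\left(-21,\left(-7 + 3\right) - 7 \right)} = \left(6 + 4 \cdot 0\right) \left(10 + \left(\left(-7 + 3\right) - 7\right)\right) = \left(6 + 0\right) \left(10 - 11\right) = 6 \left(10 - 11\right) = 6 \left(-1\right) = -6$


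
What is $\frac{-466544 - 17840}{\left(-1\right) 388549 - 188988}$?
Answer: $\frac{484384}{577537} \approx 0.83871$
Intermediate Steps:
$\frac{-466544 - 17840}{\left(-1\right) 388549 - 188988} = \frac{-466544 - 17840}{-388549 - 188988} = - \frac{484384}{-577537} = \left(-484384\right) \left(- \frac{1}{577537}\right) = \frac{484384}{577537}$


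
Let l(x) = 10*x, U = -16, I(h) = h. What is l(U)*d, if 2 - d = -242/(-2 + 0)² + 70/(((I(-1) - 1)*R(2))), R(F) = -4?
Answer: -8600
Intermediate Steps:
d = 215/4 (d = 2 - (-242/(-2 + 0)² + 70/(((-1 - 1)*(-4)))) = 2 - (-242/((-2)²) + 70/((-2*(-4)))) = 2 - (-242/4 + 70/8) = 2 - (-242*¼ + 70*(⅛)) = 2 - (-121/2 + 35/4) = 2 - 1*(-207/4) = 2 + 207/4 = 215/4 ≈ 53.750)
l(U)*d = (10*(-16))*(215/4) = -160*215/4 = -8600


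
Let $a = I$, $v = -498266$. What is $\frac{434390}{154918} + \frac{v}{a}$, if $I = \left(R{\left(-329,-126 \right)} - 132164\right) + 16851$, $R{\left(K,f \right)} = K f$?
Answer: $\frac{54636991599}{5721044281} \approx 9.5502$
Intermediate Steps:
$I = -73859$ ($I = \left(\left(-329\right) \left(-126\right) - 132164\right) + 16851 = \left(41454 - 132164\right) + 16851 = -90710 + 16851 = -73859$)
$a = -73859$
$\frac{434390}{154918} + \frac{v}{a} = \frac{434390}{154918} - \frac{498266}{-73859} = 434390 \cdot \frac{1}{154918} - - \frac{498266}{73859} = \frac{217195}{77459} + \frac{498266}{73859} = \frac{54636991599}{5721044281}$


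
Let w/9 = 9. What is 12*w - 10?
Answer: 962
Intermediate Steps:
w = 81 (w = 9*9 = 81)
12*w - 10 = 12*81 - 10 = 972 - 10 = 962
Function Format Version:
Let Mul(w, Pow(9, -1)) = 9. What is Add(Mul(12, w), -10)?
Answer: 962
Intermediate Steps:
w = 81 (w = Mul(9, 9) = 81)
Add(Mul(12, w), -10) = Add(Mul(12, 81), -10) = Add(972, -10) = 962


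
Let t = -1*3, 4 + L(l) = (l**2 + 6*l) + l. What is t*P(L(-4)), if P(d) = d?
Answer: 48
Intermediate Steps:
L(l) = -4 + l**2 + 7*l (L(l) = -4 + ((l**2 + 6*l) + l) = -4 + (l**2 + 7*l) = -4 + l**2 + 7*l)
t = -3
t*P(L(-4)) = -3*(-4 + (-4)**2 + 7*(-4)) = -3*(-4 + 16 - 28) = -3*(-16) = 48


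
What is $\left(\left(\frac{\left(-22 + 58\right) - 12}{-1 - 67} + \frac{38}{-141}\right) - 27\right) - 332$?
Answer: $- \frac{862015}{2397} \approx -359.62$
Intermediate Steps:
$\left(\left(\frac{\left(-22 + 58\right) - 12}{-1 - 67} + \frac{38}{-141}\right) - 27\right) - 332 = \left(\left(\frac{36 - 12}{-1 - 67} + 38 \left(- \frac{1}{141}\right)\right) - 27\right) - 332 = \left(\left(\frac{24}{-68} - \frac{38}{141}\right) - 27\right) - 332 = \left(\left(24 \left(- \frac{1}{68}\right) - \frac{38}{141}\right) - 27\right) - 332 = \left(\left(- \frac{6}{17} - \frac{38}{141}\right) - 27\right) - 332 = \left(- \frac{1492}{2397} - 27\right) - 332 = - \frac{66211}{2397} - 332 = - \frac{862015}{2397}$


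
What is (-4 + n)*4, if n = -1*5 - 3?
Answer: -48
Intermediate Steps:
n = -8 (n = -5 - 3 = -8)
(-4 + n)*4 = (-4 - 8)*4 = -12*4 = -48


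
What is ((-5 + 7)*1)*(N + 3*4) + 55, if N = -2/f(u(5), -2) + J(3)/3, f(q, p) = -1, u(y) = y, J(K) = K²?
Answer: 89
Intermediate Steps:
N = 5 (N = -2/(-1) + 3²/3 = -2*(-1) + 9*(⅓) = 2 + 3 = 5)
((-5 + 7)*1)*(N + 3*4) + 55 = ((-5 + 7)*1)*(5 + 3*4) + 55 = (2*1)*(5 + 12) + 55 = 2*17 + 55 = 34 + 55 = 89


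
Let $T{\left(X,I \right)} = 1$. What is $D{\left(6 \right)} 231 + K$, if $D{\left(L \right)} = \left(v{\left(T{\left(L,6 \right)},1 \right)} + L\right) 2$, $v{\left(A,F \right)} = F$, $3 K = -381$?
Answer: $3107$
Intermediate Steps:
$K = -127$ ($K = \frac{1}{3} \left(-381\right) = -127$)
$D{\left(L \right)} = 2 + 2 L$ ($D{\left(L \right)} = \left(1 + L\right) 2 = 2 + 2 L$)
$D{\left(6 \right)} 231 + K = \left(2 + 2 \cdot 6\right) 231 - 127 = \left(2 + 12\right) 231 - 127 = 14 \cdot 231 - 127 = 3234 - 127 = 3107$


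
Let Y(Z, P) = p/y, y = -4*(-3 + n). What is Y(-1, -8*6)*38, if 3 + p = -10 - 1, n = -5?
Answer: -133/8 ≈ -16.625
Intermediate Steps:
y = 32 (y = -4*(-3 - 5) = -4*(-8) = 32)
p = -14 (p = -3 + (-10 - 1) = -3 - 11 = -14)
Y(Z, P) = -7/16 (Y(Z, P) = -14/32 = -14*1/32 = -7/16)
Y(-1, -8*6)*38 = -7/16*38 = -133/8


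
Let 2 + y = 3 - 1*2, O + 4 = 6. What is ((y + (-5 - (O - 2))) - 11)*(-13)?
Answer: 221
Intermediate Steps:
O = 2 (O = -4 + 6 = 2)
y = -1 (y = -2 + (3 - 1*2) = -2 + (3 - 2) = -2 + 1 = -1)
((y + (-5 - (O - 2))) - 11)*(-13) = ((-1 + (-5 - (2 - 2))) - 11)*(-13) = ((-1 + (-5 - 1*0)) - 11)*(-13) = ((-1 + (-5 + 0)) - 11)*(-13) = ((-1 - 5) - 11)*(-13) = (-6 - 11)*(-13) = -17*(-13) = 221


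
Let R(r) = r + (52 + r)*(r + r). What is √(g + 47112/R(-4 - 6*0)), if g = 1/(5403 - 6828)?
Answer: I*√92797337163/27645 ≈ 11.019*I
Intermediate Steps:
R(r) = r + 2*r*(52 + r) (R(r) = r + (52 + r)*(2*r) = r + 2*r*(52 + r))
g = -1/1425 (g = 1/(-1425) = -1/1425 ≈ -0.00070175)
√(g + 47112/R(-4 - 6*0)) = √(-1/1425 + 47112/(((-4 - 6*0)*(105 + 2*(-4 - 6*0))))) = √(-1/1425 + 47112/(((-4 + 0)*(105 + 2*(-4 + 0))))) = √(-1/1425 + 47112/((-4*(105 + 2*(-4))))) = √(-1/1425 + 47112/((-4*(105 - 8)))) = √(-1/1425 + 47112/((-4*97))) = √(-1/1425 + 47112/(-388)) = √(-1/1425 + 47112*(-1/388)) = √(-1/1425 - 11778/97) = √(-16783747/138225) = I*√92797337163/27645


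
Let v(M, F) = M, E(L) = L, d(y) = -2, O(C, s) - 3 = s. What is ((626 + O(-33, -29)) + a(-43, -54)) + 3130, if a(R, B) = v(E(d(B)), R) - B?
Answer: 3782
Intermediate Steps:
O(C, s) = 3 + s
a(R, B) = -2 - B
((626 + O(-33, -29)) + a(-43, -54)) + 3130 = ((626 + (3 - 29)) + (-2 - 1*(-54))) + 3130 = ((626 - 26) + (-2 + 54)) + 3130 = (600 + 52) + 3130 = 652 + 3130 = 3782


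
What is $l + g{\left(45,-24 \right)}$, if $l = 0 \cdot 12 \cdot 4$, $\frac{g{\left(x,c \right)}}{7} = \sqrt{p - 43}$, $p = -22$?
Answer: $7 i \sqrt{65} \approx 56.436 i$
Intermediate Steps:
$g{\left(x,c \right)} = 7 i \sqrt{65}$ ($g{\left(x,c \right)} = 7 \sqrt{-22 - 43} = 7 \sqrt{-65} = 7 i \sqrt{65}$)
$l = 0$ ($l = 0 \cdot 4 = 0$)
$l + g{\left(45,-24 \right)} = 0 + 7 i \sqrt{65} = 7 i \sqrt{65}$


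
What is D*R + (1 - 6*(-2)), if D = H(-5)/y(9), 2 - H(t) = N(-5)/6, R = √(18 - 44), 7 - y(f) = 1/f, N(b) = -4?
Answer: 13 + 12*I*√26/31 ≈ 13.0 + 1.9738*I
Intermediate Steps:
y(f) = 7 - 1/f
R = I*√26 (R = √(-26) = I*√26 ≈ 5.099*I)
H(t) = 8/3 (H(t) = 2 - (-4)/6 = 2 - 1*(-⅔) = 2 + ⅔ = 8/3)
D = 12/31 (D = 8/(3*(7 - 1/9)) = 8/(3*(7 - 1*⅑)) = 8/(3*(7 - ⅑)) = 8/(3*(62/9)) = (8/3)*(9/62) = 12/31 ≈ 0.38710)
D*R + (1 - 6*(-2)) = 12*(I*√26)/31 + (1 - 6*(-2)) = 12*I*√26/31 + (1 + 12) = 12*I*√26/31 + 13 = 13 + 12*I*√26/31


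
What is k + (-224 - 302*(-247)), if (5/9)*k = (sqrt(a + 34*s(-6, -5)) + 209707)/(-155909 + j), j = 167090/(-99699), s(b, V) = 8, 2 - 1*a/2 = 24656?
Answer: 5779899725956113/77720692405 - 1794582*I*sqrt(12259)/77720692405 ≈ 74368.0 - 0.0025565*I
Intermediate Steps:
a = -49308 (a = 4 - 2*24656 = 4 - 49312 = -49308)
j = -167090/99699 (j = 167090*(-1/99699) = -167090/99699 ≈ -1.6759)
k = -188168203737/77720692405 - 1794582*I*sqrt(12259)/77720692405 (k = 9*((sqrt(-49308 + 34*8) + 209707)/(-155909 - 167090/99699))/5 = 9*((sqrt(-49308 + 272) + 209707)/(-15544138481/99699))/5 = 9*((sqrt(-49036) + 209707)*(-99699/15544138481))/5 = 9*((2*I*sqrt(12259) + 209707)*(-99699/15544138481))/5 = 9*((209707 + 2*I*sqrt(12259))*(-99699/15544138481))/5 = 9*(-20907578193/15544138481 - 199398*I*sqrt(12259)/15544138481)/5 = -188168203737/77720692405 - 1794582*I*sqrt(12259)/77720692405 ≈ -2.4211 - 0.0025565*I)
k + (-224 - 302*(-247)) = (-188168203737/77720692405 - 1794582*I*sqrt(12259)/77720692405) + (-224 - 302*(-247)) = (-188168203737/77720692405 - 1794582*I*sqrt(12259)/77720692405) + (-224 + 74594) = (-188168203737/77720692405 - 1794582*I*sqrt(12259)/77720692405) + 74370 = 5779899725956113/77720692405 - 1794582*I*sqrt(12259)/77720692405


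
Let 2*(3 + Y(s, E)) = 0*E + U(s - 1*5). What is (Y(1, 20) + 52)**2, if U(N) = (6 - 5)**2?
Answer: 9801/4 ≈ 2450.3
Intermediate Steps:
U(N) = 1 (U(N) = 1**2 = 1)
Y(s, E) = -5/2 (Y(s, E) = -3 + (0*E + 1)/2 = -3 + (0 + 1)/2 = -3 + (1/2)*1 = -3 + 1/2 = -5/2)
(Y(1, 20) + 52)**2 = (-5/2 + 52)**2 = (99/2)**2 = 9801/4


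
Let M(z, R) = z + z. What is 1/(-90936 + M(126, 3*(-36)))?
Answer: -1/90684 ≈ -1.1027e-5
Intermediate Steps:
M(z, R) = 2*z
1/(-90936 + M(126, 3*(-36))) = 1/(-90936 + 2*126) = 1/(-90936 + 252) = 1/(-90684) = -1/90684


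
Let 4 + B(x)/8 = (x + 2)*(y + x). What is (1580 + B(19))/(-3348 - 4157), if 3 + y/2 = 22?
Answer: -11124/7505 ≈ -1.4822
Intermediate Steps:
y = 38 (y = -6 + 2*22 = -6 + 44 = 38)
B(x) = -32 + 8*(2 + x)*(38 + x) (B(x) = -32 + 8*((x + 2)*(38 + x)) = -32 + 8*((2 + x)*(38 + x)) = -32 + 8*(2 + x)*(38 + x))
(1580 + B(19))/(-3348 - 4157) = (1580 + (576 + 8*19² + 320*19))/(-3348 - 4157) = (1580 + (576 + 8*361 + 6080))/(-7505) = (1580 + (576 + 2888 + 6080))*(-1/7505) = (1580 + 9544)*(-1/7505) = 11124*(-1/7505) = -11124/7505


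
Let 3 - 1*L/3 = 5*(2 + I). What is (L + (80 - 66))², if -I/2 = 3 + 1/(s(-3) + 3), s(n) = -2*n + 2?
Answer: 889249/121 ≈ 7349.2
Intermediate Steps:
s(n) = 2 - 2*n
I = -68/11 (I = -2*(3 + 1/((2 - 2*(-3)) + 3)) = -2*(3 + 1/((2 + 6) + 3)) = -2*(3 + 1/(8 + 3)) = -2*(3 + 1/11) = -2*34/11 = -68/11 ≈ -6.1818)
L = 789/11 (L = 9 - 15*(2 - 68/11) = 9 - 15*(-46)/11 = 9 - 3*(-230/11) = 9 + 690/11 = 789/11 ≈ 71.727)
(L + (80 - 66))² = (789/11 + (80 - 66))² = (789/11 + 14)² = (943/11)² = 889249/121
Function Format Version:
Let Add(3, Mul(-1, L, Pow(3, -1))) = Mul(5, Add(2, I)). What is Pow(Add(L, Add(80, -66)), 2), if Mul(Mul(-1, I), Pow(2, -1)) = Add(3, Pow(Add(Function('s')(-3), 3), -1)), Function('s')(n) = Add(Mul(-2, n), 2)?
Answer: Rational(889249, 121) ≈ 7349.2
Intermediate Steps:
Function('s')(n) = Add(2, Mul(-2, n))
I = Rational(-68, 11) (I = Mul(-2, Add(3, Pow(Add(Add(2, Mul(-2, -3)), 3), -1))) = Mul(-2, Add(3, Pow(Add(Add(2, 6), 3), -1))) = Mul(-2, Add(3, Pow(Add(8, 3), -1))) = Mul(-2, Add(3, Pow(11, -1))) = Mul(-2, Add(3, Rational(1, 11))) = Mul(-2, Rational(34, 11)) = Rational(-68, 11) ≈ -6.1818)
L = Rational(789, 11) (L = Add(9, Mul(-3, Mul(5, Add(2, Rational(-68, 11))))) = Add(9, Mul(-3, Mul(5, Rational(-46, 11)))) = Add(9, Mul(-3, Rational(-230, 11))) = Add(9, Rational(690, 11)) = Rational(789, 11) ≈ 71.727)
Pow(Add(L, Add(80, -66)), 2) = Pow(Add(Rational(789, 11), Add(80, -66)), 2) = Pow(Add(Rational(789, 11), 14), 2) = Pow(Rational(943, 11), 2) = Rational(889249, 121)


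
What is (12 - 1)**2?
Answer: 121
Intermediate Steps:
(12 - 1)**2 = 11**2 = 121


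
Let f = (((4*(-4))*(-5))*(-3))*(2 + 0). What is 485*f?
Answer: -232800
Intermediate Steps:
f = -480 (f = (-16*(-5)*(-3))*2 = (80*(-3))*2 = -240*2 = -480)
485*f = 485*(-480) = -232800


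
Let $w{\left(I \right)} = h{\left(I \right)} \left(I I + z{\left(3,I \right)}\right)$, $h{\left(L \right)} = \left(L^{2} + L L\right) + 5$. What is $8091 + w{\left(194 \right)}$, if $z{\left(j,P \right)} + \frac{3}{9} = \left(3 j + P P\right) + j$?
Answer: $\frac{17001410000}{3} \approx 5.6671 \cdot 10^{9}$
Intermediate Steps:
$z{\left(j,P \right)} = - \frac{1}{3} + P^{2} + 4 j$ ($z{\left(j,P \right)} = - \frac{1}{3} + \left(\left(3 j + P P\right) + j\right) = - \frac{1}{3} + \left(\left(3 j + P^{2}\right) + j\right) = - \frac{1}{3} + \left(\left(P^{2} + 3 j\right) + j\right) = - \frac{1}{3} + \left(P^{2} + 4 j\right) = - \frac{1}{3} + P^{2} + 4 j$)
$h{\left(L \right)} = 5 + 2 L^{2}$ ($h{\left(L \right)} = \left(L^{2} + L^{2}\right) + 5 = 2 L^{2} + 5 = 5 + 2 L^{2}$)
$w{\left(I \right)} = \left(5 + 2 I^{2}\right) \left(\frac{35}{3} + 2 I^{2}\right)$ ($w{\left(I \right)} = \left(5 + 2 I^{2}\right) \left(I I + \left(- \frac{1}{3} + I^{2} + 4 \cdot 3\right)\right) = \left(5 + 2 I^{2}\right) \left(I^{2} + \left(- \frac{1}{3} + I^{2} + 12\right)\right) = \left(5 + 2 I^{2}\right) \left(I^{2} + \left(\frac{35}{3} + I^{2}\right)\right) = \left(5 + 2 I^{2}\right) \left(\frac{35}{3} + 2 I^{2}\right)$)
$8091 + w{\left(194 \right)} = 8091 + \left(\frac{175}{3} + 4 \cdot 194^{4} + \frac{100 \cdot 194^{2}}{3}\right) = 8091 + \left(\frac{175}{3} + 4 \cdot 1416468496 + \frac{100}{3} \cdot 37636\right) = 8091 + \left(\frac{175}{3} + 5665873984 + \frac{3763600}{3}\right) = 8091 + \frac{17001385727}{3} = \frac{17001410000}{3}$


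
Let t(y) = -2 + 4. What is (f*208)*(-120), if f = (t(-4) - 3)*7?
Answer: 174720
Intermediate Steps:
t(y) = 2
f = -7 (f = (2 - 3)*7 = -1*7 = -7)
(f*208)*(-120) = -7*208*(-120) = -1456*(-120) = 174720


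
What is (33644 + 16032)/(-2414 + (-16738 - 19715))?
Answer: -49676/38867 ≈ -1.2781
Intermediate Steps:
(33644 + 16032)/(-2414 + (-16738 - 19715)) = 49676/(-2414 - 36453) = 49676/(-38867) = 49676*(-1/38867) = -49676/38867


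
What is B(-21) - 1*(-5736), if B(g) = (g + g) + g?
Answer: 5673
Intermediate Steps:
B(g) = 3*g (B(g) = 2*g + g = 3*g)
B(-21) - 1*(-5736) = 3*(-21) - 1*(-5736) = -63 + 5736 = 5673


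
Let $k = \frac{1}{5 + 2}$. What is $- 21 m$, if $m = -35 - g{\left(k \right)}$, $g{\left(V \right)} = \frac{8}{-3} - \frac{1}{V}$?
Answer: $532$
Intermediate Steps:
$k = \frac{1}{7} \approx 0.14286$
$g{\left(V \right)} = - \frac{8}{3} - \frac{1}{V}$ ($g{\left(V \right)} = 8 \left(- \frac{1}{3}\right) - \frac{1}{V} = - \frac{8}{3} - \frac{1}{V}$)
$m = - \frac{76}{3}$ ($m = -35 - \left(- \frac{8}{3} - \frac{1}{\frac{1}{7}}\right) = -35 - \left(- \frac{8}{3} - 7\right) = -35 - - \frac{29}{3} = -35 + \frac{29}{3} = - \frac{76}{3} \approx -25.333$)
$- 21 m = \left(-21\right) \left(- \frac{76}{3}\right) = 532$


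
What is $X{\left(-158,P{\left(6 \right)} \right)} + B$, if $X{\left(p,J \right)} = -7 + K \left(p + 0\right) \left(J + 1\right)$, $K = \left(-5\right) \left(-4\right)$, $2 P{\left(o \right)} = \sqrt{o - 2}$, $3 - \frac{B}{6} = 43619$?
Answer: $-268023$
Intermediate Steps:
$B = -261696$ ($B = 18 - 261714 = -261696$)
$P{\left(o \right)} = \frac{\sqrt{-2 + o}}{2}$ ($P{\left(o \right)} = \frac{\sqrt{o - 2}}{2} = \frac{\sqrt{-2 + o}}{2}$)
$K = 20$
$X{\left(p,J \right)} = -7 + 20 p \left(1 + J\right)$ ($X{\left(p,J \right)} = -7 + 20 \left(p + 0\right) \left(J + 1\right) = -7 + 20 p \left(1 + J\right)$)
$X{\left(-158,P{\left(6 \right)} \right)} + B = \left(-7 + 20 \left(-158\right) + 20 \frac{\sqrt{-2 + 6}}{2} \left(-158\right)\right) - 261696 = \left(-7 - 3160 + 20 \frac{\sqrt{4}}{2} \left(-158\right)\right) - 261696 = \left(-7 - 3160 + 20 \cdot \frac{1}{2} \cdot 2 \left(-158\right)\right) - 261696 = \left(-7 - 3160 + 20 \cdot 1 \left(-158\right)\right) - 261696 = \left(-7 - 3160 - 3160\right) - 261696 = -6327 - 261696 = -268023$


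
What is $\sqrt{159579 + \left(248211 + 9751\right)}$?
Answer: $\sqrt{417541} \approx 646.17$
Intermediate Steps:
$\sqrt{159579 + \left(248211 + 9751\right)} = \sqrt{159579 + 257962} = \sqrt{417541}$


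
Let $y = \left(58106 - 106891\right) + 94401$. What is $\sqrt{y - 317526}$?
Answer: $i \sqrt{271910} \approx 521.45 i$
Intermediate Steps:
$y = 45616$ ($y = -48785 + 94401 = 45616$)
$\sqrt{y - 317526} = \sqrt{45616 - 317526} = \sqrt{-271910} = i \sqrt{271910}$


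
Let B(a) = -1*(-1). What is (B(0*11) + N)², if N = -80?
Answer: 6241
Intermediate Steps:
B(a) = 1
(B(0*11) + N)² = (1 - 80)² = (-79)² = 6241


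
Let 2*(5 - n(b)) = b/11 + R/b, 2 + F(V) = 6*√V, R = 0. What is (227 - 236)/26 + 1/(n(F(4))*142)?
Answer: -31807/92300 ≈ -0.34460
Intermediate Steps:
F(V) = -2 + 6*√V
n(b) = 5 - b/22 (n(b) = 5 - (b/11 + 0/b)/2 = 5 - (b*(1/11) + 0)/2 = 5 - (b/11 + 0)/2 = 5 - b/22)
(227 - 236)/26 + 1/(n(F(4))*142) = (227 - 236)/26 + 1/((5 - (-2 + 6*√4)/22)*142) = -9*1/26 + (1/142)/(5 - (-2 + 6*2)/22) = -9/26 + (1/142)/(5 - (-2 + 12)/22) = -9/26 + (1/142)/(5 - 1/22*10) = -9/26 + (1/142)/(5 - 5/11) = -9/26 + (1/142)/(50/11) = -9/26 + (11/50)*(1/142) = -9/26 + 11/7100 = -31807/92300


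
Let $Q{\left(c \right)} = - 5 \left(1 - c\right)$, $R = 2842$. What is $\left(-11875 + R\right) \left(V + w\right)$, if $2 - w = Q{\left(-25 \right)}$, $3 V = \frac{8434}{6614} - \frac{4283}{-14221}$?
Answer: $- \frac{56298344879750}{47028847} \approx -1.1971 \cdot 10^{6}$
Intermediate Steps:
$V = \frac{74133838}{141086541}$ ($V = \frac{\frac{8434}{6614} - \frac{4283}{-14221}}{3} = \frac{8434 \cdot \frac{1}{6614} - - \frac{4283}{14221}}{3} = \frac{\frac{4217}{3307} + \frac{4283}{14221}}{3} = \frac{1}{3} \cdot \frac{74133838}{47028847} = \frac{74133838}{141086541} \approx 0.52545$)
$Q{\left(c \right)} = -5 + 5 c$
$w = 132$ ($w = 2 - \left(-5 + 5 \left(-25\right)\right) = 2 - \left(-5 - 125\right) = 2 - -130 = 2 + 130 = 132$)
$\left(-11875 + R\right) \left(V + w\right) = \left(-11875 + 2842\right) \left(\frac{74133838}{141086541} + 132\right) = \left(-9033\right) \frac{18697557250}{141086541} = - \frac{56298344879750}{47028847}$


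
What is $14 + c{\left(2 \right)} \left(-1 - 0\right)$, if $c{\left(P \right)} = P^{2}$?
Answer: $10$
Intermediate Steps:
$14 + c{\left(2 \right)} \left(-1 - 0\right) = 14 + 2^{2} \left(-1 - 0\right) = 14 + 4 \left(-1 + 0\right) = 14 + 4 \left(-1\right) = 14 - 4 = 10$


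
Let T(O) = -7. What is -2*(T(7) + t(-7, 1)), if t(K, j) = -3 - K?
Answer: 6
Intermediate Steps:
-2*(T(7) + t(-7, 1)) = -2*(-7 + (-3 - 1*(-7))) = -2*(-7 + (-3 + 7)) = -2*(-7 + 4) = -2*(-3) = 6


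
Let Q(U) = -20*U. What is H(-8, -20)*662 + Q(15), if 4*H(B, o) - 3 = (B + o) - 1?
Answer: -4603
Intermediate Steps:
H(B, o) = ½ + B/4 + o/4 (H(B, o) = ¾ + ((B + o) - 1)/4 = ¾ + (-1 + B + o)/4 = ¾ + (-¼ + B/4 + o/4) = ½ + B/4 + o/4)
Q(U) = -20*U
H(-8, -20)*662 + Q(15) = (½ + (¼)*(-8) + (¼)*(-20))*662 - 20*15 = (½ - 2 - 5)*662 - 300 = -13/2*662 - 300 = -4303 - 300 = -4603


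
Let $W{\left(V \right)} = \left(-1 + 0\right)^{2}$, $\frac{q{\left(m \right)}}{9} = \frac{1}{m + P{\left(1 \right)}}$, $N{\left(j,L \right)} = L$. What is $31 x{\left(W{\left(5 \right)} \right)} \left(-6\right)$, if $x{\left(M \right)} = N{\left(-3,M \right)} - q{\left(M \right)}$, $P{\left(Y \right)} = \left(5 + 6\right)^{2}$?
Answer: $- \frac{10509}{61} \approx -172.28$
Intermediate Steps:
$P{\left(Y \right)} = 121$ ($P{\left(Y \right)} = 11^{2} = 121$)
$q{\left(m \right)} = \frac{9}{121 + m}$ ($q{\left(m \right)} = \frac{9}{m + 121} = \frac{9}{121 + m}$)
$W{\left(V \right)} = 1$ ($W{\left(V \right)} = \left(-1\right)^{2} = 1$)
$x{\left(M \right)} = M - \frac{9}{121 + M}$
$31 x{\left(W{\left(5 \right)} \right)} \left(-6\right) = 31 \frac{-9 + 1 \left(121 + 1\right)}{121 + 1} \left(-6\right) = 31 \frac{-9 + 1 \cdot 122}{122} \left(-6\right) = 31 \frac{-9 + 122}{122} \left(-6\right) = 31 \cdot \frac{1}{122} \cdot 113 \left(-6\right) = 31 \cdot \frac{113}{122} \left(-6\right) = \frac{3503}{122} \left(-6\right) = - \frac{10509}{61}$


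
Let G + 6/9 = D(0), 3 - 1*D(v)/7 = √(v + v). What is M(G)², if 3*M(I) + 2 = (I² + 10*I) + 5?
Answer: 31114084/729 ≈ 42681.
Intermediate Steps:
D(v) = 21 - 7*√2*√v (D(v) = 21 - 7*√(v + v) = 21 - 7*√2*√v)
G = 61/3 (G = -⅔ + (21 - 7*√2*√0) = -⅔ + (21 - 7*√2*0) = -⅔ + (21 + 0) = -⅔ + 21 = 61/3 ≈ 20.333)
M(I) = 1 + I²/3 + 10*I/3 (M(I) = -⅔ + ((I² + 10*I) + 5)/3 = -⅔ + (5 + I² + 10*I)/3 = -⅔ + (5/3 + I²/3 + 10*I/3) = 1 + I²/3 + 10*I/3)
M(G)² = (1 + (61/3)²/3 + (10/3)*(61/3))² = (1 + (⅓)*(3721/9) + 610/9)² = (1 + 3721/27 + 610/9)² = (5578/27)² = 31114084/729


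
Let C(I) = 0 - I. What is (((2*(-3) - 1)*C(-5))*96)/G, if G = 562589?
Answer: -3360/562589 ≈ -0.0059724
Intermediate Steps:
C(I) = -I
(((2*(-3) - 1)*C(-5))*96)/G = (((2*(-3) - 1)*(-1*(-5)))*96)/562589 = (((-6 - 1)*5)*96)*(1/562589) = (-7*5*96)*(1/562589) = -35*96*(1/562589) = -3360*1/562589 = -3360/562589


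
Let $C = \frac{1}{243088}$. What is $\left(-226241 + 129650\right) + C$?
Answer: $- \frac{23480113007}{243088} \approx -96591.0$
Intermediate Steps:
$C = \frac{1}{243088} \approx 4.1137 \cdot 10^{-6}$
$\left(-226241 + 129650\right) + C = \left(-226241 + 129650\right) + \frac{1}{243088} = -96591 + \frac{1}{243088} = - \frac{23480113007}{243088}$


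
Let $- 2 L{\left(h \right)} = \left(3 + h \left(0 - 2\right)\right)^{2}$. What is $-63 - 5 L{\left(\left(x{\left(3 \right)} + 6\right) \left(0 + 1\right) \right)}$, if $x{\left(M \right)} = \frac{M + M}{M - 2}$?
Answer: $\frac{2079}{2} \approx 1039.5$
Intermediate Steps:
$x{\left(M \right)} = \frac{2 M}{-2 + M}$
$L{\left(h \right)} = - \frac{\left(3 - 2 h\right)^{2}}{2}$ ($L{\left(h \right)} = - \frac{\left(3 + h \left(0 - 2\right)\right)^{2}}{2} = - \frac{\left(3 + h \left(-2\right)\right)^{2}}{2} = - \frac{\left(3 - 2 h\right)^{2}}{2}$)
$-63 - 5 L{\left(\left(x{\left(3 \right)} + 6\right) \left(0 + 1\right) \right)} = -63 - 5 \left(- \frac{\left(-3 + 2 \left(2 \cdot 3 \frac{1}{-2 + 3} + 6\right) \left(0 + 1\right)\right)^{2}}{2}\right) = -63 - 5 \left(- \frac{\left(-3 + 2 \left(2 \cdot 3 \cdot 1^{-1} + 6\right) 1\right)^{2}}{2}\right) = -63 - 5 \left(- \frac{\left(-3 + 2 \left(2 \cdot 3 \cdot 1 + 6\right) 1\right)^{2}}{2}\right) = -63 - 5 \left(- \frac{\left(-3 + 2 \left(6 + 6\right) 1\right)^{2}}{2}\right) = -63 - 5 \left(- \frac{\left(-3 + 2 \cdot 12 \cdot 1\right)^{2}}{2}\right) = -63 - 5 \left(- \frac{\left(-3 + 2 \cdot 12\right)^{2}}{2}\right) = -63 - 5 \left(- \frac{\left(-3 + 24\right)^{2}}{2}\right) = -63 - 5 \left(- \frac{21^{2}}{2}\right) = -63 - 5 \left(\left(- \frac{1}{2}\right) 441\right) = -63 - - \frac{2205}{2} = -63 + \frac{2205}{2} = \frac{2079}{2}$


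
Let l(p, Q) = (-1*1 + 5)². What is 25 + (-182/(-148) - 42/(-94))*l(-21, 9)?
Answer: 90123/1739 ≈ 51.825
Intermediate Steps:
l(p, Q) = 16 (l(p, Q) = (-1 + 5)² = 4² = 16)
25 + (-182/(-148) - 42/(-94))*l(-21, 9) = 25 + (-182/(-148) - 42/(-94))*16 = 25 + (-182*(-1/148) - 42*(-1/94))*16 = 25 + (91/74 + 21/47)*16 = 25 + (5831/3478)*16 = 25 + 46648/1739 = 90123/1739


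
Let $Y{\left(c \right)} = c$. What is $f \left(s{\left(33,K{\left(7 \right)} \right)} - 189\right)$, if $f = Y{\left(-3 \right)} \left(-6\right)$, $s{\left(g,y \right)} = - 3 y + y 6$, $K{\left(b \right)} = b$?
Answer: $-3024$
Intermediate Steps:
$s{\left(g,y \right)} = 3 y$ ($s{\left(g,y \right)} = - 3 y + 6 y = 3 y$)
$f = 18$ ($f = \left(-3\right) \left(-6\right) = 18$)
$f \left(s{\left(33,K{\left(7 \right)} \right)} - 189\right) = 18 \left(3 \cdot 7 - 189\right) = 18 \left(21 - 189\right) = 18 \left(-168\right) = -3024$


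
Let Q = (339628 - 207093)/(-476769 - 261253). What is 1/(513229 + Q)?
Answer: 738022/378774160503 ≈ 1.9484e-6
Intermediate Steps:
Q = -132535/738022 (Q = 132535/(-738022) = 132535*(-1/738022) = -132535/738022 ≈ -0.17958)
1/(513229 + Q) = 1/(513229 - 132535/738022) = 1/(378774160503/738022) = 738022/378774160503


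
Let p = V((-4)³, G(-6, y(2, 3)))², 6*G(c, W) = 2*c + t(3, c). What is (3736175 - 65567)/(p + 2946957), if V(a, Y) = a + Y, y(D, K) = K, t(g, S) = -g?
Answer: 14682432/11805517 ≈ 1.2437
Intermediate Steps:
G(c, W) = -½ + c/3 (G(c, W) = (2*c - 1*3)/6 = (2*c - 3)/6 = (-3 + 2*c)/6 = -½ + c/3)
V(a, Y) = Y + a
p = 17689/4 (p = ((-½ + (⅓)*(-6)) + (-4)³)² = ((-½ - 2) - 64)² = (-5/2 - 64)² = (-133/2)² = 17689/4 ≈ 4422.3)
(3736175 - 65567)/(p + 2946957) = (3736175 - 65567)/(17689/4 + 2946957) = 3670608/(11805517/4) = 3670608*(4/11805517) = 14682432/11805517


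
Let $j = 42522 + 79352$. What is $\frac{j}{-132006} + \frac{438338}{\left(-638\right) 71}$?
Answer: $- \frac{15845973620}{1494901947} \approx -10.6$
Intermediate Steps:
$j = 121874$
$\frac{j}{-132006} + \frac{438338}{\left(-638\right) 71} = \frac{121874}{-132006} + \frac{438338}{\left(-638\right) 71} = 121874 \left(- \frac{1}{132006}\right) + \frac{438338}{-45298} = - \frac{60937}{66003} + 438338 \left(- \frac{1}{45298}\right) = - \frac{60937}{66003} - \frac{219169}{22649} = - \frac{15845973620}{1494901947}$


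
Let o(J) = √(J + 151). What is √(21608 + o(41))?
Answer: 2*√(5402 + 2*√3) ≈ 147.04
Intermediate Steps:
o(J) = √(151 + J)
√(21608 + o(41)) = √(21608 + √(151 + 41)) = √(21608 + √192) = √(21608 + 8*√3)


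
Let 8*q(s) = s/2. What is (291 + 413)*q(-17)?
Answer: -748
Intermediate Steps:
q(s) = s/16 (q(s) = (s/2)/8 = s/16)
(291 + 413)*q(-17) = (291 + 413)*((1/16)*(-17)) = 704*(-17/16) = -748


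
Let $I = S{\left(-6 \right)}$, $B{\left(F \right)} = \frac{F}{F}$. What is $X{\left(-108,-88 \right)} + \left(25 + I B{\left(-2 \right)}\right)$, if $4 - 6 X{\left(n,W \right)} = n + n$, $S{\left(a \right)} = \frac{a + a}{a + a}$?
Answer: $\frac{188}{3} \approx 62.667$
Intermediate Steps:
$S{\left(a \right)} = 1$ ($S{\left(a \right)} = \frac{2 a}{2 a} = 2 a \frac{1}{2 a} = 1$)
$B{\left(F \right)} = 1$
$X{\left(n,W \right)} = \frac{2}{3} - \frac{n}{3}$ ($X{\left(n,W \right)} = \frac{2}{3} - \frac{n + n}{6} = \frac{2}{3} - \frac{2 n}{6} = \frac{2}{3} - \frac{n}{3}$)
$I = 1$
$X{\left(-108,-88 \right)} + \left(25 + I B{\left(-2 \right)}\right) = \left(\frac{2}{3} - -36\right) + \left(25 + 1 \cdot 1\right) = \left(\frac{2}{3} + 36\right) + \left(25 + 1\right) = \frac{110}{3} + 26 = \frac{188}{3}$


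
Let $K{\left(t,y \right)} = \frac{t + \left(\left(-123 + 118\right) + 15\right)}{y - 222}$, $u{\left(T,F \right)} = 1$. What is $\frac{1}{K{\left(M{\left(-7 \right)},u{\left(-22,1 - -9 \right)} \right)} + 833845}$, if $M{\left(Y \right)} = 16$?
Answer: $\frac{17}{14175363} \approx 1.1993 \cdot 10^{-6}$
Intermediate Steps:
$K{\left(t,y \right)} = \frac{10 + t}{-222 + y}$ ($K{\left(t,y \right)} = \frac{t + \left(-5 + 15\right)}{-222 + y} = \frac{t + 10}{-222 + y} = \frac{10 + t}{-222 + y}$)
$\frac{1}{K{\left(M{\left(-7 \right)},u{\left(-22,1 - -9 \right)} \right)} + 833845} = \frac{1}{\frac{10 + 16}{-222 + 1} + 833845} = \frac{1}{\frac{1}{-221} \cdot 26 + 833845} = \frac{1}{\left(- \frac{1}{221}\right) 26 + 833845} = \frac{1}{- \frac{2}{17} + 833845} = \frac{1}{\frac{14175363}{17}} = \frac{17}{14175363}$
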